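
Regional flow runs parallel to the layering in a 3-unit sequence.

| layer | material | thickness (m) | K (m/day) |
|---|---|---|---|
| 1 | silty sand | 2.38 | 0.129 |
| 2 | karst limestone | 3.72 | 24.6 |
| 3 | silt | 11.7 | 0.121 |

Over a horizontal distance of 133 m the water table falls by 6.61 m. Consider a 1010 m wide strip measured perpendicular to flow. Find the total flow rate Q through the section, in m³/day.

4680

Flow is parallel to layering, so each bed carries its own Darcy discharge and the transmissivities add.
Σ(K_i·b_i) = 0.129×2.38 + 24.6×3.72 + 0.121×11.7 = 93.23 m²/day.
Hydraulic gradient i = Δh / L = 6.61 / 133 = 0.04970.
Q = Σ(K_i·b_i) · W · i = 93.23 × 1010 × 0.04970 = 4680 m³/day.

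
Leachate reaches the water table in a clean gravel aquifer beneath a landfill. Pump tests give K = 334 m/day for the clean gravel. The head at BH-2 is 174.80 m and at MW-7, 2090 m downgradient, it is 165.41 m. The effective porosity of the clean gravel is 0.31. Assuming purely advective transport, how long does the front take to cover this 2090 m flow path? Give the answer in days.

432

Hydraulic gradient i = (174.80 − 165.41) / 2090 = 9.39 / 2090 = 0.004493.
Darcy flux q = K · i = 334.0 × 0.004493 = 1.501 m/day.
Seepage velocity v = q / n_e = 1.501 / 0.31 = 4.841 m/day.
Travel time t = L / v = 2090 / 4.841 = 431.8 days.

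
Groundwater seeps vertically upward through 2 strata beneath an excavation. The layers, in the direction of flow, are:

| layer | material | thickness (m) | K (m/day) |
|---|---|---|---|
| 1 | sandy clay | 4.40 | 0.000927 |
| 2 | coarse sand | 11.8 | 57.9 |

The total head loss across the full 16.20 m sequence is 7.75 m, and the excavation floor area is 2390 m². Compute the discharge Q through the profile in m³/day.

3.90

Flow is perpendicular to layering, so the layers act in series and the equivalent K is the thickness-weighted harmonic mean.
Total thickness L = 4.40 + 11.8 = 16.20 m.
Σ(b_i/K_i) = 4.40/0.000927 + 11.8/57.9 = 4747 d.
K_eq = L / Σ(b_i/K_i) = 16.20 / 4747 = 0.003413 m/day.
Q = K_eq · A · (Δh/L) = 0.003413 × 2390 × (7.75/16.20) = 3.902 m³/day.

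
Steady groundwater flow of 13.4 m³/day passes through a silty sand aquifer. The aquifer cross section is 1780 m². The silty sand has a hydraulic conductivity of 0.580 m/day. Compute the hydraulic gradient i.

0.0130

From Q = K·A·i, i = Q / (K·A) = 13.4 / (0.5800 × 1780) = 0.01298.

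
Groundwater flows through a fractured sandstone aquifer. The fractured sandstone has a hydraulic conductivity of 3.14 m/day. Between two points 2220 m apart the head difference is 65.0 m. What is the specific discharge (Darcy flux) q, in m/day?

Hydraulic gradient i = Δh / L = 65.0 / 2220 = 0.02928.
Specific discharge q = K · i = 3.140 × 0.02928 = 0.09194 m/day.

0.0919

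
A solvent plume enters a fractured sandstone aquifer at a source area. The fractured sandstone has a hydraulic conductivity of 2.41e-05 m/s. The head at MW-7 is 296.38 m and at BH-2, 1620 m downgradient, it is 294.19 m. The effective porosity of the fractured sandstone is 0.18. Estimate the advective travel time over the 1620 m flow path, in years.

Convert K: 2.41e-05 m/s × 86400 = 2.082 m/day.
Hydraulic gradient i = (296.38 − 294.19) / 1620 = 2.19 / 1620 = 0.001352.
Darcy flux q = K · i = 2.082 × 0.001352 = 0.002815 m/day.
Seepage velocity v = q / n_e = 0.002815 / 0.18 = 0.01564 m/day.
Travel time t = L / v = 1620 / 0.01564 = 1.036e+05 days = 283.6 years.

284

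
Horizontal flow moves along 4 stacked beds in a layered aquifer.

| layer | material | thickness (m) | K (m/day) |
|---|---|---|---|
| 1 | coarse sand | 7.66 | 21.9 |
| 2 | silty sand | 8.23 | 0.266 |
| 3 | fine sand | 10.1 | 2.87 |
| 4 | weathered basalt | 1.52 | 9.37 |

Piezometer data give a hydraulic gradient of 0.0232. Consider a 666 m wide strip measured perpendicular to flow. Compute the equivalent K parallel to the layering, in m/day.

7.75

Flow is parallel to layering, so each bed carries its own Darcy discharge and the transmissivities add.
Σ(K_i·b_i) = 21.9×7.66 + 0.266×8.23 + 2.87×10.1 + 9.37×1.52 = 213.2 m²/day.
Total thickness b = 27.51 m, so K_eq = Σ(K_i·b_i)/b = 7.749 m/day.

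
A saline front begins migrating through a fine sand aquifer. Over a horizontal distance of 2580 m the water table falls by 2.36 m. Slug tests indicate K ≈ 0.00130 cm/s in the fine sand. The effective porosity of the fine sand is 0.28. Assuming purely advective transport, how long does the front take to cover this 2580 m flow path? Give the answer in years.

1930

Convert K: 0.00130 cm/s × 864 = 1.123 m/day.
Hydraulic gradient i = Δh / L = 2.36 / 2580 = 0.0009147.
Darcy flux q = K · i = 1.123 × 0.0009147 = 0.001027 m/day.
Seepage velocity v = q / n_e = 0.001027 / 0.28 = 0.003669 m/day.
Travel time t = L / v = 2580 / 0.003669 = 7.031e+05 days = 1925 years.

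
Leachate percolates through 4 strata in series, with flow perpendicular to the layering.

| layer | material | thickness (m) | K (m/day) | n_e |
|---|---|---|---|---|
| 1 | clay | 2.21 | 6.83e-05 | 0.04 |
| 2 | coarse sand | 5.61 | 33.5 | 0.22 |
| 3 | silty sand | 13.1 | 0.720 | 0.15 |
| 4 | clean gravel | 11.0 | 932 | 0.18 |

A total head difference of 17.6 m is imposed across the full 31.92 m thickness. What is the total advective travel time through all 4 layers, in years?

With flow normal to the layers, continuity requires the same specific discharge q through every layer.
Σ(b_i/K_i) = 2.21/6.83e-05 + 5.61/33.5 + 13.1/0.720 + 11.0/932 = 32376 d.
q = Δh / Σ(b_i/K_i) = 17.6 / 32376 = 0.0005436 m/day.
In each layer the seepage velocity is v_i = q/n_i, so the layer transit time is t_i = b_i·n_i / q:
  layer 1 (clay): t_1 = 2.21 × 0.04 / 0.0005436 = 162.6 d
  layer 2 (coarse sand): t_2 = 5.61 × 0.22 / 0.0005436 = 2270 d
  layer 3 (silty sand): t_3 = 13.1 × 0.15 / 0.0005436 = 3615 d
  layer 4 (clean gravel): t_4 = 11.0 × 0.18 / 0.0005436 = 3642 d
Total t = Σ t_i = 9690 days = 26.53 years.

26.5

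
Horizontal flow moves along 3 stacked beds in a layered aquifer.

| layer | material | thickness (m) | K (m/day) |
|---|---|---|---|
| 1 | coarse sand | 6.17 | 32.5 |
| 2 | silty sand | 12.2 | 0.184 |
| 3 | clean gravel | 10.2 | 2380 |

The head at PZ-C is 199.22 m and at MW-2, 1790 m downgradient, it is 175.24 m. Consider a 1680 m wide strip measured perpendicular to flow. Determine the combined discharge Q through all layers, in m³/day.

551000

Flow is parallel to layering, so each bed carries its own Darcy discharge and the transmissivities add.
Σ(K_i·b_i) = 32.5×6.17 + 0.184×12.2 + 2380×10.2 = 24479 m²/day.
Hydraulic gradient i = (199.22 − 175.24) / 1790 = 23.98 / 1790 = 0.01340.
Q = Σ(K_i·b_i) · W · i = 24479 × 1680 × 0.01340 = 5.509e+05 m³/day.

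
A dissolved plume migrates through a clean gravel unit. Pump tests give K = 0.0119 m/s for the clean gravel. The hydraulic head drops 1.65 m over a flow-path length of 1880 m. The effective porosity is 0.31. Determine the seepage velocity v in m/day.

Convert K: 0.0119 m/s × 86400 = 1028 m/day.
Hydraulic gradient i = Δh / L = 1.65 / 1880 = 0.0008777.
Darcy flux q = K · i = 1028 × 0.0008777 = 0.9024 m/day.
Seepage velocity v = q / n_e = 0.9024 / 0.31 = 2.911 m/day.

2.91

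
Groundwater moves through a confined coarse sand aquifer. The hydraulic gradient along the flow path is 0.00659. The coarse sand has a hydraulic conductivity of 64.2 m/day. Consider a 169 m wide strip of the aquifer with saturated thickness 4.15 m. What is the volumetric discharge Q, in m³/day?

Cross-sectional area A = 169 × 4.15 = 701.4 m².
Hydraulic gradient i = 0.00659.
Darcy's law: Q = K · A · i = 64.20 × 701.4 × 0.006590 = 296.7 m³/day.

297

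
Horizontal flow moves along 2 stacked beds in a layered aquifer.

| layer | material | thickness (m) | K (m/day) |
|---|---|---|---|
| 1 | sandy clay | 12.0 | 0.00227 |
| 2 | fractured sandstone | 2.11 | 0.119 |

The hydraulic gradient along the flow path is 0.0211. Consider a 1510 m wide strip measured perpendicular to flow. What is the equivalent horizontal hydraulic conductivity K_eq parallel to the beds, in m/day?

0.0197

Flow is parallel to layering, so each bed carries its own Darcy discharge and the transmissivities add.
Σ(K_i·b_i) = 0.00227×12.0 + 0.119×2.11 = 0.2783 m²/day.
Total thickness b = 14.11 m, so K_eq = Σ(K_i·b_i)/b = 0.01973 m/day.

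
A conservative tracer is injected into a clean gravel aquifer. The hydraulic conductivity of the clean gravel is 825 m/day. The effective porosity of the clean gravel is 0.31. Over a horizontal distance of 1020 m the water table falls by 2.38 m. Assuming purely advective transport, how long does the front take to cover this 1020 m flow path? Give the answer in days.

Hydraulic gradient i = Δh / L = 2.38 / 1020 = 0.002333.
Darcy flux q = K · i = 825.0 × 0.002333 = 1.925 m/day.
Seepage velocity v = q / n_e = 1.925 / 0.31 = 6.210 m/day.
Travel time t = L / v = 1020 / 6.210 = 164.3 days.

164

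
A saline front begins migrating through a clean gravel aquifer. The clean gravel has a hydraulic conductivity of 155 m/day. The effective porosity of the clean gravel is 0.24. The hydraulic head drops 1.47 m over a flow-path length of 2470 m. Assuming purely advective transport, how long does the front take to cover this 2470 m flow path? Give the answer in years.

17.6

Hydraulic gradient i = Δh / L = 1.47 / 2470 = 0.0005951.
Darcy flux q = K · i = 155.0 × 0.0005951 = 0.09225 m/day.
Seepage velocity v = q / n_e = 0.09225 / 0.24 = 0.3844 m/day.
Travel time t = L / v = 2470 / 0.3844 = 6426 days = 17.59 years.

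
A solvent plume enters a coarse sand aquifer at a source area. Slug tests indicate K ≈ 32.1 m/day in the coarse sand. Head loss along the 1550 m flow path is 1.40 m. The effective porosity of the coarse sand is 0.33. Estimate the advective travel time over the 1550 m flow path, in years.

48.3

Hydraulic gradient i = Δh / L = 1.40 / 1550 = 0.0009032.
Darcy flux q = K · i = 32.10 × 0.0009032 = 0.02899 m/day.
Seepage velocity v = q / n_e = 0.02899 / 0.33 = 0.08786 m/day.
Travel time t = L / v = 1550 / 0.08786 = 17642 days = 48.30 years.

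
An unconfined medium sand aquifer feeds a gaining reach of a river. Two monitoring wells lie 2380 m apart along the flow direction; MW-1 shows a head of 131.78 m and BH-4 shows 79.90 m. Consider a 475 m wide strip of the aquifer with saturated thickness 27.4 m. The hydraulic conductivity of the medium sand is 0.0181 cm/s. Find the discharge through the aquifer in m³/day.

4440

Convert K: 0.0181 cm/s × 864 = 15.64 m/day.
Cross-sectional area A = 475 × 27.4 = 13015 m².
Hydraulic gradient i = (131.78 − 79.90) / 2380 = 51.88 / 2380 = 0.02180.
Darcy's law: Q = K · A · i = 15.64 × 13015 × 0.02180 = 4437 m³/day.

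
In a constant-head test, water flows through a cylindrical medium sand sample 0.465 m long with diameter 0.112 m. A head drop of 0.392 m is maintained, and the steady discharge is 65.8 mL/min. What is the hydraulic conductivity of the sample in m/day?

Cross-sectional area A = π·(d/2)² = π × (0.112/2)² = 0.009852 m².
Convert discharge: 65.8 mL/min = 1.097e-06 m³/s.
Darcy's law rearranged: K = Q·L / (A·Δh) = 1.097e-06 × 0.465 / (0.009852 × 0.392) = 0.0001320 m/s = 11.41 m/day.

11.4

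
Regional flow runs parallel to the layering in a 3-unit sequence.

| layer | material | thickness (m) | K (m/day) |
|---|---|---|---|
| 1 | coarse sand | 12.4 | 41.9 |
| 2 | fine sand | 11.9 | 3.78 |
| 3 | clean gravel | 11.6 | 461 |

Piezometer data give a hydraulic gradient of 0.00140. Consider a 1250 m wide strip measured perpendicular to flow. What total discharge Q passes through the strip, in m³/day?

10300

Flow is parallel to layering, so each bed carries its own Darcy discharge and the transmissivities add.
Σ(K_i·b_i) = 41.9×12.4 + 3.78×11.9 + 461×11.6 = 5912 m²/day.
Hydraulic gradient i = 0.00140.
Q = Σ(K_i·b_i) · W · i = 5912 × 1250 × 0.001400 = 10346 m³/day.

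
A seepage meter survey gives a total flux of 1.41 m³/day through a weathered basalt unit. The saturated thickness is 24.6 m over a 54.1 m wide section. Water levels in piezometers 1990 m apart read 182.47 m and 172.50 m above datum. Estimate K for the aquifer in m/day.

Cross-sectional area A = 54.1 × 24.6 = 1331 m².
Hydraulic gradient i = (182.47 − 172.50) / 1990 = 9.97 / 1990 = 0.005010.
From Q = K·A·i, K = Q / (A·i) = 1.41 / (1331 × 0.005010) = 0.2115 m/day.

0.211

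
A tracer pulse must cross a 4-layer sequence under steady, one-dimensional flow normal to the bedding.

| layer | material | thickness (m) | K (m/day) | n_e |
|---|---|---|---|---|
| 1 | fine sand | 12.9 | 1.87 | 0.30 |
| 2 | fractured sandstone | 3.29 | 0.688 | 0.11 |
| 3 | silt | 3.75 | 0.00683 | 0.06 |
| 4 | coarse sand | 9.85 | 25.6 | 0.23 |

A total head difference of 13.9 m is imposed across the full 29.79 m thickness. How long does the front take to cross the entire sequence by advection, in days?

With flow normal to the layers, continuity requires the same specific discharge q through every layer.
Σ(b_i/K_i) = 12.9/1.87 + 3.29/0.688 + 3.75/0.00683 + 9.85/25.6 = 561.1 d.
q = Δh / Σ(b_i/K_i) = 13.9 / 561.1 = 0.02477 m/day.
In each layer the seepage velocity is v_i = q/n_i, so the layer transit time is t_i = b_i·n_i / q:
  layer 1 (fine sand): t_1 = 12.9 × 0.30 / 0.02477 = 156.2 d
  layer 2 (fractured sandstone): t_2 = 3.29 × 0.11 / 0.02477 = 14.61 d
  layer 3 (silt): t_3 = 3.75 × 0.06 / 0.02477 = 9.083 d
  layer 4 (coarse sand): t_4 = 9.85 × 0.23 / 0.02477 = 91.45 d
Total t = Σ t_i = 271.4 days.

271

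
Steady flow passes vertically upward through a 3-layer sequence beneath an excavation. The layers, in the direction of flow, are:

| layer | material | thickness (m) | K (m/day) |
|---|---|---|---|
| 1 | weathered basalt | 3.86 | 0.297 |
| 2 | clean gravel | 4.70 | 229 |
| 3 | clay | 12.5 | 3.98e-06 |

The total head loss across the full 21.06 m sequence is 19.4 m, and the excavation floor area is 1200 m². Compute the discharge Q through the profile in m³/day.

Flow is perpendicular to layering, so the layers act in series and the equivalent K is the thickness-weighted harmonic mean.
Total thickness L = 3.86 + 4.70 + 12.5 = 21.06 m.
Σ(b_i/K_i) = 3.86/0.297 + 4.70/229 + 12.5/3.98e-06 = 3.141e+06 d.
K_eq = L / Σ(b_i/K_i) = 21.06 / 3.141e+06 = 6.705e-06 m/day.
Q = K_eq · A · (Δh/L) = 6.705e-06 × 1200 × (19.4/21.06) = 0.007412 m³/day.

0.00741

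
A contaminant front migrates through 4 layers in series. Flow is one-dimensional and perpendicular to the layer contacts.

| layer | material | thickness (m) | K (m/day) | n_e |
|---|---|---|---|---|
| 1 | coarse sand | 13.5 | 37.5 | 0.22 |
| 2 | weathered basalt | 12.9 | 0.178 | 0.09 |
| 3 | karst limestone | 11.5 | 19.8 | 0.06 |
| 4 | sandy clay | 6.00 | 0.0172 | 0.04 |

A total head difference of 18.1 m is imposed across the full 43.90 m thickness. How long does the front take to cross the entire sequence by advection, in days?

118

With flow normal to the layers, continuity requires the same specific discharge q through every layer.
Σ(b_i/K_i) = 13.5/37.5 + 12.9/0.178 + 11.5/19.8 + 6.00/0.0172 = 422.2 d.
q = Δh / Σ(b_i/K_i) = 18.1 / 422.2 = 0.04287 m/day.
In each layer the seepage velocity is v_i = q/n_i, so the layer transit time is t_i = b_i·n_i / q:
  layer 1 (coarse sand): t_1 = 13.5 × 0.22 / 0.04287 = 69.29 d
  layer 2 (weathered basalt): t_2 = 12.9 × 0.09 / 0.04287 = 27.08 d
  layer 3 (karst limestone): t_3 = 11.5 × 0.06 / 0.04287 = 16.10 d
  layer 4 (sandy clay): t_4 = 6.00 × 0.04 / 0.04287 = 5.599 d
Total t = Σ t_i = 118.1 days.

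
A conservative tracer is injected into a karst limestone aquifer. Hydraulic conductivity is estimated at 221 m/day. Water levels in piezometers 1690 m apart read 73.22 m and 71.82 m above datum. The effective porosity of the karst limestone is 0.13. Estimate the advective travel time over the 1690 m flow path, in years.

Hydraulic gradient i = (73.22 − 71.82) / 1690 = 1.4 / 1690 = 0.0008284.
Darcy flux q = K · i = 221.0 × 0.0008284 = 0.1831 m/day.
Seepage velocity v = q / n_e = 0.1831 / 0.13 = 1.408 m/day.
Travel time t = L / v = 1690 / 1.408 = 1200 days = 3.286 years.

3.29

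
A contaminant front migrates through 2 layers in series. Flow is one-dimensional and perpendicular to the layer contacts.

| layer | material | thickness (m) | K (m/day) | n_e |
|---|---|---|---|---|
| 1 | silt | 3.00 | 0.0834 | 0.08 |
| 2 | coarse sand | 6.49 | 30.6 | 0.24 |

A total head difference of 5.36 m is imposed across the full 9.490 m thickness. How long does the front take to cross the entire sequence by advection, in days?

12.1

With flow normal to the layers, continuity requires the same specific discharge q through every layer.
Σ(b_i/K_i) = 3.00/0.0834 + 6.49/30.6 = 36.18 d.
q = Δh / Σ(b_i/K_i) = 5.36 / 36.18 = 0.1481 m/day.
In each layer the seepage velocity is v_i = q/n_i, so the layer transit time is t_i = b_i·n_i / q:
  layer 1 (silt): t_1 = 3.00 × 0.08 / 0.1481 = 1.620 d
  layer 2 (coarse sand): t_2 = 6.49 × 0.24 / 0.1481 = 10.51 d
Total t = Σ t_i = 12.13 days.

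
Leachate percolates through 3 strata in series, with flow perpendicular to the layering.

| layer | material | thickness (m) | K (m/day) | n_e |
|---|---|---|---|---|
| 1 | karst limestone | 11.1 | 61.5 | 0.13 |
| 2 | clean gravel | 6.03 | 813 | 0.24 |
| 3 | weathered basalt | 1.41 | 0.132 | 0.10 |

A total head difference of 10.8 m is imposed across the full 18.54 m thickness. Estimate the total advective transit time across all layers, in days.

With flow normal to the layers, continuity requires the same specific discharge q through every layer.
Σ(b_i/K_i) = 11.1/61.5 + 6.03/813 + 1.41/0.132 = 10.87 d.
q = Δh / Σ(b_i/K_i) = 10.8 / 10.87 = 0.9936 m/day.
In each layer the seepage velocity is v_i = q/n_i, so the layer transit time is t_i = b_i·n_i / q:
  layer 1 (karst limestone): t_1 = 11.1 × 0.13 / 0.9936 = 1.452 d
  layer 2 (clean gravel): t_2 = 6.03 × 0.24 / 0.9936 = 1.457 d
  layer 3 (weathered basalt): t_3 = 1.41 × 0.10 / 0.9936 = 0.1419 d
Total t = Σ t_i = 3.051 days.

3.05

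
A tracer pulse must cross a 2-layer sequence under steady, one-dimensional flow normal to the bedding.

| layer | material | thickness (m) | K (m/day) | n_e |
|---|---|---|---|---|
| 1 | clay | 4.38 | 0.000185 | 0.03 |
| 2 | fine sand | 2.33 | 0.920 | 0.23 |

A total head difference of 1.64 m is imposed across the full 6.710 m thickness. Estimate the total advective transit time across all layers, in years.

With flow normal to the layers, continuity requires the same specific discharge q through every layer.
Σ(b_i/K_i) = 4.38/0.000185 + 2.33/0.920 = 23678 d.
q = Δh / Σ(b_i/K_i) = 1.64 / 23678 = 6.926e-05 m/day.
In each layer the seepage velocity is v_i = q/n_i, so the layer transit time is t_i = b_i·n_i / q:
  layer 1 (clay): t_1 = 4.38 × 0.03 / 6.926e-05 = 1897 d
  layer 2 (fine sand): t_2 = 2.33 × 0.23 / 6.926e-05 = 7737 d
Total t = Σ t_i = 9634 days = 26.38 years.

26.4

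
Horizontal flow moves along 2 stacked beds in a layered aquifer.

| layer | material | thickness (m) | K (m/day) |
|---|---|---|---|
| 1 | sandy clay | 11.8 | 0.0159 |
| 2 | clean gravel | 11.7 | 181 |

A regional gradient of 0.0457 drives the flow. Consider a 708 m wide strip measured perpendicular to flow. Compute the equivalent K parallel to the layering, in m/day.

Flow is parallel to layering, so each bed carries its own Darcy discharge and the transmissivities add.
Σ(K_i·b_i) = 0.0159×11.8 + 181×11.7 = 2118 m²/day.
Total thickness b = 23.50 m, so K_eq = Σ(K_i·b_i)/b = 90.12 m/day.

90.1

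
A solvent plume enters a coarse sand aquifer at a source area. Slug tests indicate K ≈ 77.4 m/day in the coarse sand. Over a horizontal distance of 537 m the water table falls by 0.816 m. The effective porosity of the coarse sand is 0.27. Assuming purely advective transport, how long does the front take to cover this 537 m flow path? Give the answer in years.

3.38

Hydraulic gradient i = Δh / L = 0.816 / 537 = 0.001520.
Darcy flux q = K · i = 77.40 × 0.001520 = 0.1176 m/day.
Seepage velocity v = q / n_e = 0.1176 / 0.27 = 0.4356 m/day.
Travel time t = L / v = 537 / 0.4356 = 1233 days = 3.375 years.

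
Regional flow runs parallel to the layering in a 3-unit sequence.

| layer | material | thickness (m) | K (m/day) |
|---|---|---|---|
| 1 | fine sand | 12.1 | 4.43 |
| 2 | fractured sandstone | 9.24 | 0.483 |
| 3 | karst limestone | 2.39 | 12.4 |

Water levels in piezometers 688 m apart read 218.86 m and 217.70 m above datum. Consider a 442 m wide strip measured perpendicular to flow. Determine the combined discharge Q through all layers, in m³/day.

65.4

Flow is parallel to layering, so each bed carries its own Darcy discharge and the transmissivities add.
Σ(K_i·b_i) = 4.43×12.1 + 0.483×9.24 + 12.4×2.39 = 87.70 m²/day.
Hydraulic gradient i = (218.86 − 217.70) / 688 = 1.16 / 688 = 0.001686.
Q = Σ(K_i·b_i) · W · i = 87.70 × 442 × 0.001686 = 65.36 m³/day.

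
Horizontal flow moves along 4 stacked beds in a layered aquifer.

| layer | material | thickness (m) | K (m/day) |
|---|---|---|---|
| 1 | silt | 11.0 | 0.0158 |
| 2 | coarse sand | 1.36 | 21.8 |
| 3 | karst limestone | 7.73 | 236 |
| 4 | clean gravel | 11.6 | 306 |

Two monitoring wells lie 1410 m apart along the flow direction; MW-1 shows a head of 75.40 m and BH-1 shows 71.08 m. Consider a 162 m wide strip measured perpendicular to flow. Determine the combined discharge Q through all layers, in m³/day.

2680

Flow is parallel to layering, so each bed carries its own Darcy discharge and the transmissivities add.
Σ(K_i·b_i) = 0.0158×11.0 + 21.8×1.36 + 236×7.73 + 306×11.6 = 5404 m²/day.
Hydraulic gradient i = (75.40 − 71.08) / 1410 = 4.32 / 1410 = 0.003064.
Q = Σ(K_i·b_i) · W · i = 5404 × 162 × 0.003064 = 2682 m³/day.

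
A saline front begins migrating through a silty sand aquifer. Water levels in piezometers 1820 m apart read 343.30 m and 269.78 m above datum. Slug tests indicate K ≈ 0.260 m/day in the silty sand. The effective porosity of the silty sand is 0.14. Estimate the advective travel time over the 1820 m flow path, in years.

66.4

Hydraulic gradient i = (343.30 − 269.78) / 1820 = 73.52 / 1820 = 0.04040.
Darcy flux q = K · i = 0.2600 × 0.04040 = 0.01050 m/day.
Seepage velocity v = q / n_e = 0.01050 / 0.14 = 0.07502 m/day.
Travel time t = L / v = 1820 / 0.07502 = 24260 days = 66.42 years.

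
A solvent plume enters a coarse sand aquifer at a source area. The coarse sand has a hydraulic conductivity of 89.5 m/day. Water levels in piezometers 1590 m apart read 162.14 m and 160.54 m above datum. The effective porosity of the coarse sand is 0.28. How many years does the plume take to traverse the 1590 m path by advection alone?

Hydraulic gradient i = (162.14 − 160.54) / 1590 = 1.6 / 1590 = 0.001006.
Darcy flux q = K · i = 89.50 × 0.001006 = 0.09006 m/day.
Seepage velocity v = q / n_e = 0.09006 / 0.28 = 0.3217 m/day.
Travel time t = L / v = 1590 / 0.3217 = 4943 days = 13.53 years.

13.5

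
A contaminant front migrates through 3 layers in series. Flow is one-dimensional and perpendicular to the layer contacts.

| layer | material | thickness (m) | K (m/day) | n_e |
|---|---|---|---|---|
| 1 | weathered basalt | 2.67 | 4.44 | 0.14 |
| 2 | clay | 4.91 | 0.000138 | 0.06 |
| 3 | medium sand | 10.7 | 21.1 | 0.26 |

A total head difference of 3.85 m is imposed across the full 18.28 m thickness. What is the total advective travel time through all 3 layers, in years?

With flow normal to the layers, continuity requires the same specific discharge q through every layer.
Σ(b_i/K_i) = 2.67/4.44 + 4.91/0.000138 + 10.7/21.1 = 35581 d.
q = Δh / Σ(b_i/K_i) = 3.85 / 35581 = 0.0001082 m/day.
In each layer the seepage velocity is v_i = q/n_i, so the layer transit time is t_i = b_i·n_i / q:
  layer 1 (weathered basalt): t_1 = 2.67 × 0.14 / 0.0001082 = 3455 d
  layer 2 (clay): t_2 = 4.91 × 0.06 / 0.0001082 = 2723 d
  layer 3 (medium sand): t_3 = 10.7 × 0.26 / 0.0001082 = 25711 d
Total t = Σ t_i = 31888 days = 87.30 years.

87.3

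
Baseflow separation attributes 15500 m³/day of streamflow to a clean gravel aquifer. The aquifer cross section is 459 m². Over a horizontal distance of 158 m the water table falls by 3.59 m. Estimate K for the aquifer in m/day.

1490

Hydraulic gradient i = Δh / L = 3.59 / 158 = 0.02272.
From Q = K·A·i, K = Q / (A·i) = 15500 / (459.0 × 0.02272) = 1486 m/day.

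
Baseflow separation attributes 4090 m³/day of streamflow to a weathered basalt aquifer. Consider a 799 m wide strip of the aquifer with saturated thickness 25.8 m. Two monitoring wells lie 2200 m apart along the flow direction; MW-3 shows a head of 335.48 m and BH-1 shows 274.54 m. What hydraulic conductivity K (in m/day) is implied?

7.16

Cross-sectional area A = 799 × 25.8 = 20614 m².
Hydraulic gradient i = (335.48 − 274.54) / 2200 = 60.94 / 2200 = 0.02770.
From Q = K·A·i, K = Q / (A·i) = 4090 / (20614 × 0.02770) = 7.163 m/day.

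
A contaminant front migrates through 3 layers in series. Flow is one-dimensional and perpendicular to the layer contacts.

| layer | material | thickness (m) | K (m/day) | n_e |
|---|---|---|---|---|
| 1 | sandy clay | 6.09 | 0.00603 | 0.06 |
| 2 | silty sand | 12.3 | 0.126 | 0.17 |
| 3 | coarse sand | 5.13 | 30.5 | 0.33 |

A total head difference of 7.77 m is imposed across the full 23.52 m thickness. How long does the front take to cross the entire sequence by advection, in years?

1.62

With flow normal to the layers, continuity requires the same specific discharge q through every layer.
Σ(b_i/K_i) = 6.09/0.00603 + 12.3/0.126 + 5.13/30.5 = 1108 d.
q = Δh / Σ(b_i/K_i) = 7.77 / 1108 = 0.007014 m/day.
In each layer the seepage velocity is v_i = q/n_i, so the layer transit time is t_i = b_i·n_i / q:
  layer 1 (sandy clay): t_1 = 6.09 × 0.06 / 0.007014 = 52.09 d
  layer 2 (silty sand): t_2 = 12.3 × 0.17 / 0.007014 = 298.1 d
  layer 3 (coarse sand): t_3 = 5.13 × 0.33 / 0.007014 = 241.3 d
Total t = Σ t_i = 591.5 days = 1.620 years.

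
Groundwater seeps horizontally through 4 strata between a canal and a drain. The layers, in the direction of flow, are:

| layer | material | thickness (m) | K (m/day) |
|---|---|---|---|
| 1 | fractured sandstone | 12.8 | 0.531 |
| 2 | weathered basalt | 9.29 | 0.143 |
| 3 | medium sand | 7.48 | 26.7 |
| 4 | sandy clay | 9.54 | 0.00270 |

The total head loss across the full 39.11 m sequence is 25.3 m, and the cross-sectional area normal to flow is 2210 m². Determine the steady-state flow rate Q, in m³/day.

15.4

Flow is perpendicular to layering, so the layers act in series and the equivalent K is the thickness-weighted harmonic mean.
Total thickness L = 12.8 + 9.29 + 7.48 + 9.54 = 39.11 m.
Σ(b_i/K_i) = 12.8/0.531 + 9.29/0.143 + 7.48/26.7 + 9.54/0.00270 = 3623 d.
K_eq = L / Σ(b_i/K_i) = 39.11 / 3623 = 0.01080 m/day.
Q = K_eq · A · (Δh/L) = 0.01080 × 2210 × (25.3/39.11) = 15.43 m³/day.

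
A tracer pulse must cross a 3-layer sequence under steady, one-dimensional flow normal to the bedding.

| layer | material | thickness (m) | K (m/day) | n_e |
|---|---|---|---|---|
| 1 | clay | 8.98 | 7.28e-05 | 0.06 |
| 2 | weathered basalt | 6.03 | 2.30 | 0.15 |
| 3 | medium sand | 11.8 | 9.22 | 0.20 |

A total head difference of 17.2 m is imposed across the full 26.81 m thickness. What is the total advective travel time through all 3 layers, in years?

With flow normal to the layers, continuity requires the same specific discharge q through every layer.
Σ(b_i/K_i) = 8.98/7.28e-05 + 6.03/2.30 + 11.8/9.22 = 1.234e+05 d.
q = Δh / Σ(b_i/K_i) = 17.2 / 1.234e+05 = 0.0001394 m/day.
In each layer the seepage velocity is v_i = q/n_i, so the layer transit time is t_i = b_i·n_i / q:
  layer 1 (clay): t_1 = 8.98 × 0.06 / 0.0001394 = 3864 d
  layer 2 (weathered basalt): t_2 = 6.03 × 0.15 / 0.0001394 = 6487 d
  layer 3 (medium sand): t_3 = 11.8 × 0.20 / 0.0001394 = 16926 d
Total t = Σ t_i = 27277 days = 74.68 years.

74.7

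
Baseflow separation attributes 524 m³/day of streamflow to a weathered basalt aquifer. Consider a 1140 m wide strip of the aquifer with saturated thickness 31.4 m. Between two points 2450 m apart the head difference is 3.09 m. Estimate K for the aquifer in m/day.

11.6

Cross-sectional area A = 1140 × 31.4 = 35796 m².
Hydraulic gradient i = Δh / L = 3.09 / 2450 = 0.001261.
From Q = K·A·i, K = Q / (A·i) = 524 / (35796 × 0.001261) = 11.61 m/day.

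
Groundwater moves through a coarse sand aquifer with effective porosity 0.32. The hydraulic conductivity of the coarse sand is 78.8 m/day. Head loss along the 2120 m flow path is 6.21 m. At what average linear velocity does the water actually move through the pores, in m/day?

0.721

Hydraulic gradient i = Δh / L = 6.21 / 2120 = 0.002929.
Darcy flux q = K · i = 78.80 × 0.002929 = 0.2308 m/day.
Seepage velocity v = q / n_e = 0.2308 / 0.32 = 0.7213 m/day.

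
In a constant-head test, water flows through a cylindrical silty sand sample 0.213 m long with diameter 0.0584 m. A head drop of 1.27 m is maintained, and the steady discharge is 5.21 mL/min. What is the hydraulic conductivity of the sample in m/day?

Cross-sectional area A = π·(d/2)² = π × (0.0584/2)² = 0.002679 m².
Convert discharge: 5.21 mL/min = 8.683e-08 m³/s.
Darcy's law rearranged: K = Q·L / (A·Δh) = 8.683e-08 × 0.213 / (0.002679 × 1.27) = 5.437e-06 m/s = 0.4697 m/day.

0.470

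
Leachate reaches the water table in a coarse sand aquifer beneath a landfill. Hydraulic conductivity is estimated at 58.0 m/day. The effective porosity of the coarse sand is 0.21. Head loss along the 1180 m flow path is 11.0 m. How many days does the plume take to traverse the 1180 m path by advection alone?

Hydraulic gradient i = Δh / L = 11.0 / 1180 = 0.009322.
Darcy flux q = K · i = 58.00 × 0.009322 = 0.5407 m/day.
Seepage velocity v = q / n_e = 0.5407 / 0.21 = 2.575 m/day.
Travel time t = L / v = 1180 / 2.575 = 458.3 days.

458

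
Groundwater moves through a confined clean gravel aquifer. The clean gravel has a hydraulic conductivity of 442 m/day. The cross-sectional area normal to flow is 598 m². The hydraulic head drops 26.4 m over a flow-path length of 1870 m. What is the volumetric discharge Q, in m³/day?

Hydraulic gradient i = Δh / L = 26.4 / 1870 = 0.01412.
Darcy's law: Q = K · A · i = 442.0 × 598.0 × 0.01412 = 3732 m³/day.

3730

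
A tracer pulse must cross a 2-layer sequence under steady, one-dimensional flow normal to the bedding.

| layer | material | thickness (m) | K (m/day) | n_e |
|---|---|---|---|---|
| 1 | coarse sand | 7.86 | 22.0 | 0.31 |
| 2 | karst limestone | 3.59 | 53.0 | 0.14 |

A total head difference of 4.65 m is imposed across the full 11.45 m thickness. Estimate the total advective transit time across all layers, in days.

0.269

With flow normal to the layers, continuity requires the same specific discharge q through every layer.
Σ(b_i/K_i) = 7.86/22.0 + 3.59/53.0 = 0.4250 d.
q = Δh / Σ(b_i/K_i) = 4.65 / 0.4250 = 10.94 m/day.
In each layer the seepage velocity is v_i = q/n_i, so the layer transit time is t_i = b_i·n_i / q:
  layer 1 (coarse sand): t_1 = 7.86 × 0.31 / 10.94 = 0.2227 d
  layer 2 (karst limestone): t_2 = 3.59 × 0.14 / 10.94 = 0.04594 d
Total t = Σ t_i = 0.2686 days.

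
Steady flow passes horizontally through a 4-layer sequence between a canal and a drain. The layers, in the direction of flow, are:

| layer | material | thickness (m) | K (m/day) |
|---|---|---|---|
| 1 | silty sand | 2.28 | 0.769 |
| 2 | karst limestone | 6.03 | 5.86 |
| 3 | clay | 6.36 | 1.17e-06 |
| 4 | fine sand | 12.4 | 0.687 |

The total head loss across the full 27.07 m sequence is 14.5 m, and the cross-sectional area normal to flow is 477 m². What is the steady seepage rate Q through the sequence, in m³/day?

Flow is perpendicular to layering, so the layers act in series and the equivalent K is the thickness-weighted harmonic mean.
Total thickness L = 2.28 + 6.03 + 6.36 + 12.4 = 27.07 m.
Σ(b_i/K_i) = 2.28/0.769 + 6.03/5.86 + 6.36/1.17e-06 + 12.4/0.687 = 5.436e+06 d.
K_eq = L / Σ(b_i/K_i) = 27.07 / 5.436e+06 = 4.980e-06 m/day.
Q = K_eq · A · (Δh/L) = 4.980e-06 × 477 × (14.5/27.07) = 0.001272 m³/day.

0.00127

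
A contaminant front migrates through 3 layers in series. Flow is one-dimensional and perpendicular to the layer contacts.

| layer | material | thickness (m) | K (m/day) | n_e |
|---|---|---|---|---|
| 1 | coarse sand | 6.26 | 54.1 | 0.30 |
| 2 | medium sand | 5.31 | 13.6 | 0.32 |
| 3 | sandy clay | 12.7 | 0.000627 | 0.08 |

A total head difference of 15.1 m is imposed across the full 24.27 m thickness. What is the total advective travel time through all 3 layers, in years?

With flow normal to the layers, continuity requires the same specific discharge q through every layer.
Σ(b_i/K_i) = 6.26/54.1 + 5.31/13.6 + 12.7/0.000627 = 20256 d.
q = Δh / Σ(b_i/K_i) = 15.1 / 20256 = 0.0007455 m/day.
In each layer the seepage velocity is v_i = q/n_i, so the layer transit time is t_i = b_i·n_i / q:
  layer 1 (coarse sand): t_1 = 6.26 × 0.30 / 0.0007455 = 2519 d
  layer 2 (medium sand): t_2 = 5.31 × 0.32 / 0.0007455 = 2279 d
  layer 3 (sandy clay): t_3 = 12.7 × 0.08 / 0.0007455 = 1363 d
Total t = Σ t_i = 6161 days = 16.87 years.

16.9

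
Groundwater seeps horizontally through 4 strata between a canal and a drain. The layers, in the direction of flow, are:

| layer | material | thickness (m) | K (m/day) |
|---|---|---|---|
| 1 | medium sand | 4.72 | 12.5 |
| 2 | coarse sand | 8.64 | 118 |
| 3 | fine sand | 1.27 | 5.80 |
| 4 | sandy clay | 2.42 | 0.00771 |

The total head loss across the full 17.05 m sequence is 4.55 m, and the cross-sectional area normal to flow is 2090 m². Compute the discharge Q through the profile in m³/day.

30.2

Flow is perpendicular to layering, so the layers act in series and the equivalent K is the thickness-weighted harmonic mean.
Total thickness L = 4.72 + 8.64 + 1.27 + 2.42 = 17.05 m.
Σ(b_i/K_i) = 4.72/12.5 + 8.64/118 + 1.27/5.80 + 2.42/0.00771 = 314.5 d.
K_eq = L / Σ(b_i/K_i) = 17.05 / 314.5 = 0.05420 m/day.
Q = K_eq · A · (Δh/L) = 0.05420 × 2090 × (4.55/17.05) = 30.23 m³/day.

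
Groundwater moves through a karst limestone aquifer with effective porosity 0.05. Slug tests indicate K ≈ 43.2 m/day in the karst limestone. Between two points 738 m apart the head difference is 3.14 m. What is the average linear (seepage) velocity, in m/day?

Hydraulic gradient i = Δh / L = 3.14 / 738 = 0.004255.
Darcy flux q = K · i = 43.20 × 0.004255 = 0.1838 m/day.
Seepage velocity v = q / n_e = 0.1838 / 0.05 = 3.676 m/day.

3.68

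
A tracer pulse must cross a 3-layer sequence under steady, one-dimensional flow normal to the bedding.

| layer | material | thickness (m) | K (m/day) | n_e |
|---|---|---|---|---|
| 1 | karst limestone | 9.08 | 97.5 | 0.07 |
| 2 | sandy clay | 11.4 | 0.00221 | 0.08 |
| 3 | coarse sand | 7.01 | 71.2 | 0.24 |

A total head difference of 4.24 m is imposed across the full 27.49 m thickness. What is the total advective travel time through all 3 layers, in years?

With flow normal to the layers, continuity requires the same specific discharge q through every layer.
Σ(b_i/K_i) = 9.08/97.5 + 11.4/0.00221 + 7.01/71.2 = 5159 d.
q = Δh / Σ(b_i/K_i) = 4.24 / 5159 = 0.0008219 m/day.
In each layer the seepage velocity is v_i = q/n_i, so the layer transit time is t_i = b_i·n_i / q:
  layer 1 (karst limestone): t_1 = 9.08 × 0.07 / 0.0008219 = 773.3 d
  layer 2 (sandy clay): t_2 = 11.4 × 0.08 / 0.0008219 = 1110 d
  layer 3 (coarse sand): t_3 = 7.01 × 0.24 / 0.0008219 = 2047 d
Total t = Σ t_i = 3930 days = 10.76 years.

10.8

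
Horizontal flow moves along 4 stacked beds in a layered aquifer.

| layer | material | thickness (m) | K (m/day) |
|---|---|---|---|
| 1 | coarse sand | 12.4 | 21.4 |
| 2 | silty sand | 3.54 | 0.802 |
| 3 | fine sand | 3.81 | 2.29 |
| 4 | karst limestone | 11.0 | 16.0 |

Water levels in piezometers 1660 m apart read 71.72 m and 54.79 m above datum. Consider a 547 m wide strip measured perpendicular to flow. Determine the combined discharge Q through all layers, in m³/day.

Flow is parallel to layering, so each bed carries its own Darcy discharge and the transmissivities add.
Σ(K_i·b_i) = 21.4×12.4 + 0.802×3.54 + 2.29×3.81 + 16.0×11.0 = 452.9 m²/day.
Hydraulic gradient i = (71.72 − 54.79) / 1660 = 16.93 / 1660 = 0.01020.
Q = Σ(K_i·b_i) · W · i = 452.9 × 547 × 0.01020 = 2527 m³/day.

2530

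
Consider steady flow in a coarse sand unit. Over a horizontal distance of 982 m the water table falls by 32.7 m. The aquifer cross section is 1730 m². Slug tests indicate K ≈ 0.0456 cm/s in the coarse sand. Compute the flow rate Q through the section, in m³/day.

2270

Convert K: 0.0456 cm/s × 864 = 39.40 m/day.
Hydraulic gradient i = Δh / L = 32.7 / 982 = 0.03330.
Darcy's law: Q = K · A · i = 39.40 × 1730 × 0.03330 = 2270 m³/day.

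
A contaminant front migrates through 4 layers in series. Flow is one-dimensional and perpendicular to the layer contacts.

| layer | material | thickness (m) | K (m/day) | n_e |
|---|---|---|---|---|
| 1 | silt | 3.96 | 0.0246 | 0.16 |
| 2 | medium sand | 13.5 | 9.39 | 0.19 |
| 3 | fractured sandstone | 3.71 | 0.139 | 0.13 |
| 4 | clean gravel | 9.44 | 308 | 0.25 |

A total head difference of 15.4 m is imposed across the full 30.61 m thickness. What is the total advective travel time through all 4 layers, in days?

74.2

With flow normal to the layers, continuity requires the same specific discharge q through every layer.
Σ(b_i/K_i) = 3.96/0.0246 + 13.5/9.39 + 3.71/0.139 + 9.44/308 = 189.1 d.
q = Δh / Σ(b_i/K_i) = 15.4 / 189.1 = 0.08142 m/day.
In each layer the seepage velocity is v_i = q/n_i, so the layer transit time is t_i = b_i·n_i / q:
  layer 1 (silt): t_1 = 3.96 × 0.16 / 0.08142 = 7.782 d
  layer 2 (medium sand): t_2 = 13.5 × 0.19 / 0.08142 = 31.50 d
  layer 3 (fractured sandstone): t_3 = 3.71 × 0.13 / 0.08142 = 5.923 d
  layer 4 (clean gravel): t_4 = 9.44 × 0.25 / 0.08142 = 28.98 d
Total t = Σ t_i = 74.19 days.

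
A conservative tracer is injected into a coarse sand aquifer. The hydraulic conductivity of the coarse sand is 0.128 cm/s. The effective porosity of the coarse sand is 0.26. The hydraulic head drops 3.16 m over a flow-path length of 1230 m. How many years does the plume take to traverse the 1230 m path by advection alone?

3.08

Convert K: 0.128 cm/s × 864 = 110.6 m/day.
Hydraulic gradient i = Δh / L = 3.16 / 1230 = 0.002569.
Darcy flux q = K · i = 110.6 × 0.002569 = 0.2841 m/day.
Seepage velocity v = q / n_e = 0.2841 / 0.26 = 1.093 m/day.
Travel time t = L / v = 1230 / 1.093 = 1126 days = 3.082 years.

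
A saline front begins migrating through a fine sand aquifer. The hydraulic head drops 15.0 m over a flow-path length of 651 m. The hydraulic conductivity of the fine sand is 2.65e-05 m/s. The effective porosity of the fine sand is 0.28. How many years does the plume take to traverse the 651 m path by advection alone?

9.46

Convert K: 2.65e-05 m/s × 86400 = 2.290 m/day.
Hydraulic gradient i = Δh / L = 15.0 / 651 = 0.02304.
Darcy flux q = K · i = 2.290 × 0.02304 = 0.05276 m/day.
Seepage velocity v = q / n_e = 0.05276 / 0.28 = 0.1884 m/day.
Travel time t = L / v = 651 / 0.1884 = 3455 days = 9.460 years.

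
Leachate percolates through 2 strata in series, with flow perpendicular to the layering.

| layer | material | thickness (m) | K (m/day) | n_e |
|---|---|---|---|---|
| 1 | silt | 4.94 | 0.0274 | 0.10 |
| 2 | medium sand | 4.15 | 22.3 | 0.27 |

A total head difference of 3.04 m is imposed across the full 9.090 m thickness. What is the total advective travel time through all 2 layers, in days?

With flow normal to the layers, continuity requires the same specific discharge q through every layer.
Σ(b_i/K_i) = 4.94/0.0274 + 4.15/22.3 = 180.5 d.
q = Δh / Σ(b_i/K_i) = 3.04 / 180.5 = 0.01684 m/day.
In each layer the seepage velocity is v_i = q/n_i, so the layer transit time is t_i = b_i·n_i / q:
  layer 1 (silt): t_1 = 4.94 × 0.10 / 0.01684 = 29.33 d
  layer 2 (medium sand): t_2 = 4.15 × 0.27 / 0.01684 = 66.52 d
Total t = Σ t_i = 95.85 days.

95.8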